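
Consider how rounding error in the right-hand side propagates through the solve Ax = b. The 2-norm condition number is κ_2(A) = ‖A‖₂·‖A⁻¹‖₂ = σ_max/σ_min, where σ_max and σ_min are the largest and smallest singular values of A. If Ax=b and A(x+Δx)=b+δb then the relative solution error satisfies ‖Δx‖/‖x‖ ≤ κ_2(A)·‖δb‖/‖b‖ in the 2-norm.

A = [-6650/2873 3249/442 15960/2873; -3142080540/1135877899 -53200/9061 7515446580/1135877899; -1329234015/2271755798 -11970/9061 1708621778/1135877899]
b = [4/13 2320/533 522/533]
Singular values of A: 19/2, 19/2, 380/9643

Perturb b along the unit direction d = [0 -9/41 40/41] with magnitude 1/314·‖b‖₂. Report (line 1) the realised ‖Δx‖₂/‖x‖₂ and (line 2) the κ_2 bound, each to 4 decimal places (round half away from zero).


0.7678
0.7678

σ_max = 19/2, σ_min = 380/9643
κ = σ_max/σ_min = (19/2)/(380/9643) = 241.0750
bound on ‖Δx‖/‖x‖: κ·ε = 241.0750·1/314 = 0.7678
solve Ax = b  →  x = [-0.1477 -0.2724 0.3544]
‖b‖ = 4.4721, ‖x‖ = 0.4708
re-solving with b+δb shifts x by Δx of norm 0.3614
realised ‖Δx‖/‖x‖ = 0.7678
realised/bound = 1 exactly: the bound is attained for this b and d


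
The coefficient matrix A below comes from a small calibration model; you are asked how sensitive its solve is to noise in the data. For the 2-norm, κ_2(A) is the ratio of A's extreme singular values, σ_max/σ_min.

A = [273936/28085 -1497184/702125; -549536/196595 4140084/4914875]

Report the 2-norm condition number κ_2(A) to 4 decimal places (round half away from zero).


47.9500

AᵀA = [159159819520/1545983761 -178972979328/7729918805; -178972979328/7729918805 203162771344/38649594025]; tr = 2487899024/22992025, det = 116985856/22992025
char-poly roots: 2704/25 and 43264/919681
σ_max=√(2704/25)=(52/5), σ_min=√(43264/919681)=(208/959) → κ = 47.9500


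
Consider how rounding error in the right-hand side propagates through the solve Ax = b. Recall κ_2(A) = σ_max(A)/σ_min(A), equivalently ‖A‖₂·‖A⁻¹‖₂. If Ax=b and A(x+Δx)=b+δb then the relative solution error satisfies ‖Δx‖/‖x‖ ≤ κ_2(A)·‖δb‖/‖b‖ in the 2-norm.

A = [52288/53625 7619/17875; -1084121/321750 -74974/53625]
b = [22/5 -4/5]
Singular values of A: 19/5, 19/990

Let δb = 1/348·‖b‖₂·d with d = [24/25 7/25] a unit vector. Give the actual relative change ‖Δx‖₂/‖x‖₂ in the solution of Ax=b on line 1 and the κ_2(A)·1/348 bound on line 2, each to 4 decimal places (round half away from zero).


0.0032
0.5690

from the listed singular values, σ₁ = 19/5, σ_n = 19/990
κ_2(A) = (19/5) / (19/990) = 198.0000
worst-case relative error ≤ 198.0000 × 1/348 = 0.5690
solve Ax = b  →  x = [-79.6761 192.5911]
‖b‖₂ = 4.4721 and ‖x‖₂ = 208.4217
re-solving with b+δb shifts x by Δx of norm 0.6696
relative error = 0.0032
so the bound overstates the realised error by a factor of ≈ 177.0971 (computed from the unrounded values)


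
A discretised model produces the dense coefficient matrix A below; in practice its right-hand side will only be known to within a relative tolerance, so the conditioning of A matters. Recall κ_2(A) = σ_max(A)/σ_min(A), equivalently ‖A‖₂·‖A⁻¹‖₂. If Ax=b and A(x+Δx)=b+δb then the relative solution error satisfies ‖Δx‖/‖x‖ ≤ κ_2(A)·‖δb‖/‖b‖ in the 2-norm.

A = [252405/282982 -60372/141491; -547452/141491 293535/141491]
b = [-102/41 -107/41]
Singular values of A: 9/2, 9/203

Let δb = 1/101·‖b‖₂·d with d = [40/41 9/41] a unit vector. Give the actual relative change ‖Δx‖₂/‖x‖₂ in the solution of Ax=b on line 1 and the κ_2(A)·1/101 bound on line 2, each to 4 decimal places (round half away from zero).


0.0119
1.0050

σ_max = 9/2, σ_min = 9/203
κ_2(A) = (9/2) / (9/203) = 101.5000
perturbation bound = 101.5000·1/101 = 1.0050
solve Ax = b  →  x = [-31.4510 -59.9150]
‖b‖₂ = 3.6056 and ‖x‖₂ = 67.6681
δb = ε·‖b‖·d = [0.0348 0.0078]; solving A·Δx = δb gives ‖Δx‖ = 0.8052
dividing the unrounded norms, ‖Δx‖/‖x‖ = 0.0119
tightness: 0.0119 against a bound of 1.0050 (unrounded ratio ≈ 0.0118)


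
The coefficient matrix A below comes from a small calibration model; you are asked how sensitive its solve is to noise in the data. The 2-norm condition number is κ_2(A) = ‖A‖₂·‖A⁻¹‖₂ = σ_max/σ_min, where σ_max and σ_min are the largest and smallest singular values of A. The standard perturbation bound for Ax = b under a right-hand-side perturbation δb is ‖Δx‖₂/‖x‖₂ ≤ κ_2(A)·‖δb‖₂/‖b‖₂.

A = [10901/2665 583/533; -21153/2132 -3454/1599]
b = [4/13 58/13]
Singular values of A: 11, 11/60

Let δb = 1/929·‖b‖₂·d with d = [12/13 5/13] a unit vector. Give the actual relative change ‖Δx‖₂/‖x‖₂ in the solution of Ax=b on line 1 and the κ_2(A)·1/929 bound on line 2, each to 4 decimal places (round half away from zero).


0.0024
0.0646

from the listed singular values, σ₁ = 11, σ_n = 11/60
κ = σ_max/σ_min = 11/(11/60) = 60.0000
κ_2(A)·‖δb‖/‖b‖ = 0.0646
solve Ax = b  →  x = [-2.7494 10.5632]
‖b‖ = 4.4721, ‖x‖ = 10.9151
with δb = [0.0044 0.0019], A·Δx = δb → ‖Δx‖ = 0.0263
relative error = 0.0024
so the bound overstates the realised error by a factor of ≈ 26.8477 (computed from the unrounded values)


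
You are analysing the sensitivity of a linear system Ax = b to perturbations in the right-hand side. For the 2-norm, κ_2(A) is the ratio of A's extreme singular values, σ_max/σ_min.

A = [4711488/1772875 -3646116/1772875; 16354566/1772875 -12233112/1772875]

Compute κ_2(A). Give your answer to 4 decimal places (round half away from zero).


226.9280

M = AᵀA = [463471917156/5028937225 -347593390992/5028937225; -347593390992/5028937225 260709105744/5028937225]. tr(M)=28967240916/201157489, det(M)=81000000/201157489
eigenvalues of AᵀA: λ = (tr ± √(tr²−4·det))/2 = 144, 562500/201157489
σ_max=√144=12, σ_min=√(562500/201157489)=(750/14183) → κ = 226.9280


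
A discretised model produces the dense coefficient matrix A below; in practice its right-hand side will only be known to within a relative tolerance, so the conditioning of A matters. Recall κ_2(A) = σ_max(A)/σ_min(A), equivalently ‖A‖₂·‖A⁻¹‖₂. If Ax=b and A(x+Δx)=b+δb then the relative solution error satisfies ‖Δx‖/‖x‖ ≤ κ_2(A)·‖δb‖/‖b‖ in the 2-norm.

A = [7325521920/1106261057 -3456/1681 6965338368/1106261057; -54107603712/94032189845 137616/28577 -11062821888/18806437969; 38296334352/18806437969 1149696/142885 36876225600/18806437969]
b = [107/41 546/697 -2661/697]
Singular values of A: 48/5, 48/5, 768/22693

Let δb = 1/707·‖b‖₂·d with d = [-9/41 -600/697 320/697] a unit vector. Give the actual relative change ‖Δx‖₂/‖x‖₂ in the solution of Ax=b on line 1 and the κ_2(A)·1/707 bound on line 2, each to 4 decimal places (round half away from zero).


from the listed singular values, σ₁ = 48/5, σ_n = 768/22693
κ = σ_max/σ_min = (48/5)/(768/22693) = 283.6625
κ_2(A)·‖δb‖/‖b‖ = 0.4012
solve Ax = b  →  x = [61.2317 -0.3506 -64.0980]
‖b‖ = 4.6904, ‖x‖ = 88.6453
with δb = [-0.0015 -0.0057 0.0030], A·Δx = δb → ‖Δx‖ = 0.1960
relative error = 0.0022
tightness: 0.0022 against a bound of 0.4012 (unrounded ratio ≈ 0.0055)

0.0022
0.4012


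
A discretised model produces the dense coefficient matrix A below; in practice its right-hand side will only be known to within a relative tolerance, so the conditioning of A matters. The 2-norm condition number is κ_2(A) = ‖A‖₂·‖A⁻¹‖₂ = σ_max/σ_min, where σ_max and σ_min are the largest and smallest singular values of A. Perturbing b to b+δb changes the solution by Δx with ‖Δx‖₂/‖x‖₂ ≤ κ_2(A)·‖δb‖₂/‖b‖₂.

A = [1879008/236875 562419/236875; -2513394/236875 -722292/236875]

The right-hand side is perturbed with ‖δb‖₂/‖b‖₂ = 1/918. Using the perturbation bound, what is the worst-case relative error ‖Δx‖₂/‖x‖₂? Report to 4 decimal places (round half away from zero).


0.2064

M = AᵀA = [393912818532/2244390625 114887767176/2244390625; 114887767176/2244390625 33520834593/2244390625]. tr(M)=136778769/718205, det(M)=90668484/89775625
λ_max, λ_min = (136778769/718205 ± √467658696382043049/12895460550625)/2 = 4761/25, 19044/3591025
κ = σ_max/σ_min = (69/5)/(138/1895) = 189.5000
κ_2(A)·‖δb‖/‖b‖ = 0.2064


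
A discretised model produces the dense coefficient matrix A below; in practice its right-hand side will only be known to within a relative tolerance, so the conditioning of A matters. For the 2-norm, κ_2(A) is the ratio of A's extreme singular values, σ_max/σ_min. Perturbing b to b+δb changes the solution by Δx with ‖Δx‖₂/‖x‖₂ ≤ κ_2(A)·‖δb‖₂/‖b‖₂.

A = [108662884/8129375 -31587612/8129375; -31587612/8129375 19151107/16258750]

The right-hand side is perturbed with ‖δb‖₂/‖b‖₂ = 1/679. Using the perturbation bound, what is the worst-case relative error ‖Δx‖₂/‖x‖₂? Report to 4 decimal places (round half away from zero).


0.4789

form AᵀA = [20488639345696/105738780625 -5975791819578/105738780625; -5975791819578/105738780625 6972598122841/422955122500] with trace 142283448809/676728196 and determinant 70728100/169182049
solving λ² − 142283448809/676728196·λ + 70728100/169182049 = 0 gives λ = 841/4, 336400/169182049
κ = σ_max/σ_min = (29/2)/(580/13007) = 325.1750
worst-case relative error ≤ 325.1750 × 1/679 = 0.4789


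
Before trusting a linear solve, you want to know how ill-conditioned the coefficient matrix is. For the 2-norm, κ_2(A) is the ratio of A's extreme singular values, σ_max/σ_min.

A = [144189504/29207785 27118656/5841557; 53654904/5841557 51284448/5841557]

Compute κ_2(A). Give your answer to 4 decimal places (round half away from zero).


296.2250

form AᵀA = [320975194273344/2951884791025 61136803558656/590376958205; 61136803558656/590376958205 11645384463360/118075391641] with trace 727835678784/3509970025 and determinant 1719926784/3509970025
solving λ² − 727835678784/3509970025·λ + 1719926784/3509970025 = 0 gives λ = 5184/25, 331776/140398801
κ_2(A) = √(λ_max/λ_min) = √((5184/25) / (331776/140398801)) = 296.2250


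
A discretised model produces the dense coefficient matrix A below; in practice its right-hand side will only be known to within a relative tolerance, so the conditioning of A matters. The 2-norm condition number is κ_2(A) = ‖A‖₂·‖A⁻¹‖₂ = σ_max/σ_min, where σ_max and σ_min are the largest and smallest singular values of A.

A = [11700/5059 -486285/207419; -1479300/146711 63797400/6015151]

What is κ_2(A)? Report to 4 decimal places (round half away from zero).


252.9500

form AᵀA = [2303452980000/21524117521 -2418546154500/21524117521; -2418546154500/21524117521 2539549152225/21524117521] with trace 5758623225/25593481 and determinant 20250000/25593481
solving λ² − 5758623225/25593481·λ + 20250000/25593481 = 0 gives λ = 225, 90000/25593481
σ_max=√225=15, σ_min=√(90000/25593481)=(300/5059) → κ = 252.9500


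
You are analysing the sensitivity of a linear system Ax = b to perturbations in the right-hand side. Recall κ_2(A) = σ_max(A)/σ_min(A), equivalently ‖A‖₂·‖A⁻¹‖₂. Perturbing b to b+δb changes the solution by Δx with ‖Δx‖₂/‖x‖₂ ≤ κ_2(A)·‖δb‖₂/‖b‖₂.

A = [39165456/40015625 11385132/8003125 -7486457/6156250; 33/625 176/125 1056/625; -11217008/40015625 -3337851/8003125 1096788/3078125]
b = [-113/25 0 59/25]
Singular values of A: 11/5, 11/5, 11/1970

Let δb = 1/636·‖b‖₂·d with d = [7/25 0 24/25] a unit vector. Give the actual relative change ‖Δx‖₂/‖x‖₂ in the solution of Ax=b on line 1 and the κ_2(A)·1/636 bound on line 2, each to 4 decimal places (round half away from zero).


from the listed singular values, σ₁ = 11/5, σ_n = 11/1970
κ = σ_max/σ_min = (11/5)/(11/1970) = 394.0000
perturbation bound = 394.0000·1/636 = 0.6195
solve Ax = b  →  x = [157.6503 -67.6573 51.4545]
‖b‖₂ = 5.0990 and ‖x‖₂ = 179.1053
Δx = A⁻¹·δb where δb = 1/636·5.0990·d; ‖Δx‖ = 1.4358
dividing the unrounded norms, ‖Δx‖/‖x‖ = 0.0080
realised/bound (from unrounded values) ≈ 0.0129

0.0080
0.6195


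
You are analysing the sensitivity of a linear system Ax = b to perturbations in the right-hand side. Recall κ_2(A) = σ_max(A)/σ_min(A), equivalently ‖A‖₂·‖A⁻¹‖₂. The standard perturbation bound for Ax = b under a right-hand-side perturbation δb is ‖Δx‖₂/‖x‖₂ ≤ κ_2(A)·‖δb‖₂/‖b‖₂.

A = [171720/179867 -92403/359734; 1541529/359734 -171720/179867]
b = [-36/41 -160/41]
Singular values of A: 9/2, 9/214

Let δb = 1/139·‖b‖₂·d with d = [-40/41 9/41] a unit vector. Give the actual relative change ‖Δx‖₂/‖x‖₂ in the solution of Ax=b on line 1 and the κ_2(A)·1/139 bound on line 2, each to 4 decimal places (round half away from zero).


largest singular value 9/2, smallest 9/214
κ_2(A) = (9/2) / (9/214) = 107.0000
bound on ‖Δx‖/‖x‖: κ·ε = 107.0000·1/139 = 0.7698
solve Ax = b  →  x = [-0.8672 0.1951]
‖b‖₂ = 4.0000 and ‖x‖₂ = 0.8889
with δb = [-0.0281 0.0063], A·Δx = δb → ‖Δx‖ = 0.6843
relative error = 0.7698
tightness: 0.7698 against a bound of 0.7698; the bound is attained (ratio 1)

0.7698
0.7698


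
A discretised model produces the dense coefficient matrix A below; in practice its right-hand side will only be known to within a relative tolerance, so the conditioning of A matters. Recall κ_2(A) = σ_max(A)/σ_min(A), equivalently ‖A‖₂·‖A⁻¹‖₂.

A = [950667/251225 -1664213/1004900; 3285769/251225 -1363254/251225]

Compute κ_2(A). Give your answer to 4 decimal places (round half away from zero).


193.2500

form AᵀA = [18720073066/100982401 -31199141295/403929604; -31199141295/403929604 52007981449/1615718416] with trace 2080054145/9560464 and determinant 12117361/9560464
λ_max, λ_min = (2080054145/9560464 ± √4326161855757219009/91402471895296)/2 = 3481/16, 3481/597529
σ_max=√(3481/16)=(59/4), σ_min=√(3481/597529)=(59/773) → κ = 193.2500


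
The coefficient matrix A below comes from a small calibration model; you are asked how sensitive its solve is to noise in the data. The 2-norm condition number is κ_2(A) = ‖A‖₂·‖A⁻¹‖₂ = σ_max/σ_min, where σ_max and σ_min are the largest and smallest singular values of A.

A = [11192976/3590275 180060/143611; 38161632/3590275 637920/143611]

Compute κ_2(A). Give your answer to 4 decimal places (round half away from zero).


M = AᵀA = [2530548589824/20624119321 1054379021760/20624119321; 1054379021760/20624119321 439363530000/20624119321]. tr(M)=17573444496/122036209, det(M)=33177600/122036209
char-poly roots: 144 and 230400/122036209
σ_max=√144=12, σ_min=√(230400/122036209)=(480/11047) → κ = 276.1750

276.1750


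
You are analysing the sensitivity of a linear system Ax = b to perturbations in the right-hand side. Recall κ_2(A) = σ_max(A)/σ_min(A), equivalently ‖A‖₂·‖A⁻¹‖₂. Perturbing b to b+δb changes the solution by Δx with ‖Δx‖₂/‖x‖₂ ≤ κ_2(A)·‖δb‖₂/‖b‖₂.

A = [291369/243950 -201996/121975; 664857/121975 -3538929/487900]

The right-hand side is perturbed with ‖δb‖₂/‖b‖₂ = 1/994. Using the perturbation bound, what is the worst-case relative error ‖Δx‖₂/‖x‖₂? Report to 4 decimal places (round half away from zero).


0.2394

M = AᵀA = [1102340997/35402500 -1469715921/35402500; -1469715921/35402500 7838701137/141610000]. tr(M)=97984521/1132880, det(M)=74805201/566440000
eigenvalues of AᵀA: λ = (tr ± √(tr²−4·det))/2 = 8649/100, 8649/5664400
κ = σ_max/σ_min = (93/10)/(93/2380) = 238.0000
perturbation bound = 238.0000·1/994 = 0.2394


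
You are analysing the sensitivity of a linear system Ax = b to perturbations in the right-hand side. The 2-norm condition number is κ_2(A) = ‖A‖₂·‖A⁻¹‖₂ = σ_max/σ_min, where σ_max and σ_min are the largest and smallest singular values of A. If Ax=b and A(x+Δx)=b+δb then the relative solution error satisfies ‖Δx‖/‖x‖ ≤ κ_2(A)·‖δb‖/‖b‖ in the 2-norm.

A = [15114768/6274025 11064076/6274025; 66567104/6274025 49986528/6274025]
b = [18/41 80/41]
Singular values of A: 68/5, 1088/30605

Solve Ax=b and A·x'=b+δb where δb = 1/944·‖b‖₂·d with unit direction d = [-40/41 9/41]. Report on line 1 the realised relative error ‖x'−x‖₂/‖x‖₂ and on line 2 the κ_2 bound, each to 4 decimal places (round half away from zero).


0.4053
0.4053

σ_max = 68/5, σ_min = 1088/30605
condition number: (68/5) ÷ (1088/30605) = 382.5625
worst-case relative error ≤ 382.5625 × 1/944 = 0.4053
solve Ax = b  →  x = [0.1176 0.0882]
‖b‖₂ = 2.0000 and ‖x‖₂ = 0.1471
Δx = A⁻¹·δb where δb = 1/944·2.0000·d; ‖Δx‖ = 0.0596
relative error = 0.4053
so the bound is sharp here: realised error equals the bound


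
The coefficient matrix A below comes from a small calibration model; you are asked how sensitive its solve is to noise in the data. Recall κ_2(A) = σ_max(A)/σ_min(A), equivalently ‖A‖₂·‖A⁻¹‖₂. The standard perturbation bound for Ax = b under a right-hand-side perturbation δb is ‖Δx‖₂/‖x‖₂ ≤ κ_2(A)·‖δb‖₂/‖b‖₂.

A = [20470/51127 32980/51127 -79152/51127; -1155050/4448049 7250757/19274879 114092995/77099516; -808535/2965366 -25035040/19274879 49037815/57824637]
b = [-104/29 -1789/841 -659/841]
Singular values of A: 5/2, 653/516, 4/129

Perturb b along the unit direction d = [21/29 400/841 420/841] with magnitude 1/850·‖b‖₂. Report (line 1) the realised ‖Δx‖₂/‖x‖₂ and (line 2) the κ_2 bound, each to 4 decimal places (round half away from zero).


σ_max = 5/2, σ_min = 4/129
condition number: (5/2) ÷ (4/129) = 80.6250
worst-case relative error ≤ 80.6250 × 1/850 = 0.0949
solve Ax = b  →  x = [-125.9415 10.0117 -26.0825]
2-norm of b is 4.2426; of x, 129.0030
Δx = A⁻¹·δb where δb = 1/850·4.2426·d; ‖Δx‖ = 0.1610
dividing the unrounded norms, ‖Δx‖/‖x‖ = 0.0012
tightness: 0.0012 against a bound of 0.0949 (unrounded ratio ≈ 0.0132)

0.0012
0.0949


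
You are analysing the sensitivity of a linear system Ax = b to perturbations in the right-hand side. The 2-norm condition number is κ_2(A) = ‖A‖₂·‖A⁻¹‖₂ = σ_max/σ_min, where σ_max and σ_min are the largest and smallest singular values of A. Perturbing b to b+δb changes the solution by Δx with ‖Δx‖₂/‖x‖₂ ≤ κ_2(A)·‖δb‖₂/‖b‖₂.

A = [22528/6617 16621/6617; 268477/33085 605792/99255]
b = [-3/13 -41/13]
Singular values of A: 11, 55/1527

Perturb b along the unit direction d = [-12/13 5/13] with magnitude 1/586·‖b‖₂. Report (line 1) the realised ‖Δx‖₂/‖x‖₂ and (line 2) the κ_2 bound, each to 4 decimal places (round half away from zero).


from the listed singular values, σ₁ = 11, σ_n = 55/1527
κ = σ_max/σ_min = 11/(55/1527) = 305.4000
perturbation bound = 305.4000·1/586 = 0.5212
solve Ax = b  →  x = [16.4400 -22.3745]
‖b‖₂ = 3.1623 and ‖x‖₂ = 27.7650
with δb = [-0.0050 0.0021], A·Δx = δb → ‖Δx‖ = 0.1498
relative error = 0.0054
tightness: 0.0054 against a bound of 0.5212 (unrounded ratio ≈ 0.0104)

0.0054
0.5212


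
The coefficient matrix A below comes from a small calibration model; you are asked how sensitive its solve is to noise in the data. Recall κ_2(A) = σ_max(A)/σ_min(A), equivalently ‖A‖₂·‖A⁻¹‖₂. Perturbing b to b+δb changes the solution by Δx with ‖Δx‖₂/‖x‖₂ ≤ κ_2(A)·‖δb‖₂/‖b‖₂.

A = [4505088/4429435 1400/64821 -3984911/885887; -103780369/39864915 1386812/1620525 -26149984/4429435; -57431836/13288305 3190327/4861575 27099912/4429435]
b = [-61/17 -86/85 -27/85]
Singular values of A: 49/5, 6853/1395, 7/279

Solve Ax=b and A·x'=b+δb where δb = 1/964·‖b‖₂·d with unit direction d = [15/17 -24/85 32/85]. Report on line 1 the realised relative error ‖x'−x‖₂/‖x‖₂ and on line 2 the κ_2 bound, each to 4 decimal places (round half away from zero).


0.0013
0.4052

largest singular value 49/5, smallest 7/279
κ_2(A) = (49/5) / (7/279) = 390.6000
perturbation bound = 390.6000·1/964 = 0.4052
solve Ax = b  →  x = [-25.4583 -116.6997 -5.5189]
‖b‖ = 3.7417, ‖x‖ = 119.5718
with δb = [0.0034 -0.0011 0.0015], A·Δx = δb → ‖Δx‖ = 0.1547
relative error = 0.0013
realised/bound (from unrounded values) ≈ 0.0032


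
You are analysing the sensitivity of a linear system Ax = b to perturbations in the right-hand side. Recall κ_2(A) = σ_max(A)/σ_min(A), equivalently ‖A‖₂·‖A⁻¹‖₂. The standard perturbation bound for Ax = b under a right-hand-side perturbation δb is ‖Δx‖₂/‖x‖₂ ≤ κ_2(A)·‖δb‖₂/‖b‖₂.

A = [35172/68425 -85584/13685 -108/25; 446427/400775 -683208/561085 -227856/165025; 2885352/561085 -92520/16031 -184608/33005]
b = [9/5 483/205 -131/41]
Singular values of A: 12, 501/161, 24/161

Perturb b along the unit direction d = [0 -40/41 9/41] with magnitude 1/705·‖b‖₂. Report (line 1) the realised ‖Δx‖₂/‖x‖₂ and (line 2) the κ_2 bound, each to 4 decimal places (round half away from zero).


0.0021
0.1142

from the listed singular values, σ₁ = 12, σ_n = 24/161
κ = σ_max/σ_min = 12/(24/161) = 80.5000
perturbation bound = 80.5000·1/705 = 0.1142
solve Ax = b  →  x = [-6.5644 10.2596 -16.0500]
2-norm of b is 4.3589; of x, 20.1483
re-solving with b+δb shifts x by Δx of norm 0.0415
relative error = 0.0021
realised/bound (from unrounded values) ≈ 0.0180


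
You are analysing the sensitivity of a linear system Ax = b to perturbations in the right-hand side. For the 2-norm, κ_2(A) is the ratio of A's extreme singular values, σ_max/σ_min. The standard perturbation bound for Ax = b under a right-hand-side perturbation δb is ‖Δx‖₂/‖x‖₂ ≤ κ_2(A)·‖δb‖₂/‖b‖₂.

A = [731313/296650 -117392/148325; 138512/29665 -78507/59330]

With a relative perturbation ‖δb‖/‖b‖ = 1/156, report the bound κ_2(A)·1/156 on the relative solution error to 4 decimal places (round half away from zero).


M = AᵀA = [8489190721/304502500 -618865632/76125625; -618865632/76125625 723900529/304502500]. tr(M)=7370473/243602, det(M)=366025/1948816
λ_max, λ_min = (7370473/243602 ± √13569822508176/14835483601)/2 = 121/4, 3025/487204
so κ_2 = √((121/4) / (3025/487204)) = 69.8000
bound on ‖Δx‖/‖x‖: κ·ε = 69.8000·1/156 = 0.4474

0.4474


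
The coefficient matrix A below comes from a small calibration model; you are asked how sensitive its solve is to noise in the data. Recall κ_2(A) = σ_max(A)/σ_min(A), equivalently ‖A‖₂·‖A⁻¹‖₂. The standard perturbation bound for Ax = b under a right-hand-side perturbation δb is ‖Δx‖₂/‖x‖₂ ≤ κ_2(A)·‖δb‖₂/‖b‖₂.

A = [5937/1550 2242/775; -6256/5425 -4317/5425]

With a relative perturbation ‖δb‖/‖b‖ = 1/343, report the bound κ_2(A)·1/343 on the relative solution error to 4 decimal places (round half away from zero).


0.2531

form AᵀA = [3013921/188356 564993/47089; 564993/47089 423901/47089] with trace 4709525/188356 and determinant 15625/188356
char-poly roots: 25 and 625/188356
so κ_2 = √(25 / (625/188356)) = 86.8000
κ_2(A)·‖δb‖/‖b‖ = 0.2531


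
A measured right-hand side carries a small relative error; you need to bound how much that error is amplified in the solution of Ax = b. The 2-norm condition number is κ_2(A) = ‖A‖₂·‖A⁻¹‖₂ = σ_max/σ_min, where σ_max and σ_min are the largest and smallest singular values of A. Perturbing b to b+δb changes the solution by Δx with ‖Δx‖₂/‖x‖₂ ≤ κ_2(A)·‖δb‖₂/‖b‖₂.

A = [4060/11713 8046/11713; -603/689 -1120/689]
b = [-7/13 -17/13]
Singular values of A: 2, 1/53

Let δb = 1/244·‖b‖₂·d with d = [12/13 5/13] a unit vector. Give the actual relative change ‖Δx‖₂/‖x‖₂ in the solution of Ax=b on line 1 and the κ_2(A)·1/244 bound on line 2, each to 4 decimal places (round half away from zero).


from the listed singular values, σ₁ = 2, σ_n = 1/53
κ = σ_max/σ_min = 2/(1/53) = 106.0000
worst-case relative error ≤ 106.0000 × 1/244 = 0.4344
solve Ax = b  →  x = [47.0000 -24.5000]
2-norm of b is 1.4142; of x, 53.0024
δb = ε·‖b‖·d = [0.0054 0.0022]; solving A·Δx = δb gives ‖Δx‖ = 0.3072
realised ‖Δx‖/‖x‖ = 0.0058
realised/bound (from unrounded values) ≈ 0.0133

0.0058
0.4344


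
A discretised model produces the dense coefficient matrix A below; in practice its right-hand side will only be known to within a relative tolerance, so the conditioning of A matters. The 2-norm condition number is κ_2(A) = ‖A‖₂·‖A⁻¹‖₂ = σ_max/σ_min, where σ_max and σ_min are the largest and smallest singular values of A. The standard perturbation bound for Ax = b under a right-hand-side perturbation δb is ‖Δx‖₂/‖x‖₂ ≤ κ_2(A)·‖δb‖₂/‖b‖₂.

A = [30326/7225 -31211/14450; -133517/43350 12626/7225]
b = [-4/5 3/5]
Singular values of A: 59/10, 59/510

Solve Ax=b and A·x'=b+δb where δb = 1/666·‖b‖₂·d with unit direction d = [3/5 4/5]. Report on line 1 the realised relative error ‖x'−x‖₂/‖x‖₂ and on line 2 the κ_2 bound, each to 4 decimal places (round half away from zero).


largest singular value 59/10, smallest 59/510
κ_2(A) = (59/10) / (59/510) = 51.0000
worst-case relative error ≤ 51.0000 × 1/666 = 0.0766
solve Ax = b  →  x = [-0.1496 0.0798]
2-norm of b is 1.0000; of x, 0.1695
with δb = [0.0009 0.0012], A·Δx = δb → ‖Δx‖ = 0.0130
relative error = 0.0766
tightness: 0.0766 against a bound of 0.0766; the bound is attained (ratio 1)

0.0766
0.0766


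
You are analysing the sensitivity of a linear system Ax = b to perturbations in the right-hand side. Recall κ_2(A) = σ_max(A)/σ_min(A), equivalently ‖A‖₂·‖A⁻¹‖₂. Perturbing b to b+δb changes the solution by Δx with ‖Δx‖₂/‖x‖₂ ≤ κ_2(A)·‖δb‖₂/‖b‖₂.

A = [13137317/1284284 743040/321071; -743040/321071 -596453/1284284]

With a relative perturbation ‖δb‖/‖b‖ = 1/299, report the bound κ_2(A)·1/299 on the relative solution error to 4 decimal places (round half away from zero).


form AᵀA = [107925540169/981192976 1517659200/61324561; 1517659200/61324561 5466681289/981192976] with trace 33727609/291848 and determinant 3418801/9339136
solving λ² − 33727609/291848·λ + 3418801/9339136 = 0 gives λ = 1849/16, 1849/583696
κ = σ_max/σ_min = (43/4)/(43/764) = 191.0000
worst-case relative error ≤ 191.0000 × 1/299 = 0.6388

0.6388


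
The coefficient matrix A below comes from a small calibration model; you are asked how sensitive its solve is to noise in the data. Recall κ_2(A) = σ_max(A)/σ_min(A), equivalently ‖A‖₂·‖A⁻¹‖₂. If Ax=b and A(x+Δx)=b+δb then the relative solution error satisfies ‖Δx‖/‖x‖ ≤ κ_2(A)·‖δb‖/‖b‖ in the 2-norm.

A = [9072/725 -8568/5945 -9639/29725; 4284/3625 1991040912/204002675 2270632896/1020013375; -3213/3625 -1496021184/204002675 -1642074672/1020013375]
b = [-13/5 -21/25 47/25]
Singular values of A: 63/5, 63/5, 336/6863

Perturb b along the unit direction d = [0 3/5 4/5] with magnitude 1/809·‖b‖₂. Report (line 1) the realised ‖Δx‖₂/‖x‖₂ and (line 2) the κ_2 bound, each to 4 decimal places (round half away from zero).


σ_max = 63/5, σ_min = 336/6863
κ_2(A) = (63/5) / (336/6863) = 257.3625
κ_2(A)·‖δb‖/‖b‖ = 0.3181
solve Ax = b  →  x = [-0.2217 -4.5985 19.9016]
‖b‖ = 3.3166, ‖x‖ = 20.4271
with δb = [0.0000 0.0025 0.0033], A·Δx = δb → ‖Δx‖ = 0.0837
realised ‖Δx‖/‖x‖ = 0.0041
realised/bound (from unrounded values) ≈ 0.0129

0.0041
0.3181


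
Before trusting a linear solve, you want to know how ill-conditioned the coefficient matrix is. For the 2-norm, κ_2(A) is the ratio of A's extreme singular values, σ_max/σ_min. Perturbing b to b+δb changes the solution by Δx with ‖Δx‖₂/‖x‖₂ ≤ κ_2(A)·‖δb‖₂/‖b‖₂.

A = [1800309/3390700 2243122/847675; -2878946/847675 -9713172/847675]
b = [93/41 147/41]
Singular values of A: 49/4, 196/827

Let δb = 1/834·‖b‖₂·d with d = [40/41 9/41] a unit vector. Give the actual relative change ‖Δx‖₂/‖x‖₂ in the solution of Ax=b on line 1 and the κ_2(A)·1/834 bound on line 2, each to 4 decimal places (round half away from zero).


0.0017
0.0620

from the listed singular values, σ₁ = 49/4, σ_n = 196/827
condition number: (49/4) ÷ (196/827) = 51.6875
worst-case relative error ≤ 51.6875 × 1/834 = 0.0620
solve Ax = b  →  x = [-12.2204 3.3092]
‖b‖₂ = 4.2426 and ‖x‖₂ = 12.6605
δb = ε·‖b‖·d = [0.0050 0.0011]; solving A·Δx = δb gives ‖Δx‖ = 0.0215
dividing the unrounded norms, ‖Δx‖/‖x‖ = 0.0017
so the bound overstates the realised error by a factor of ≈ 36.5554 (computed from the unrounded values)


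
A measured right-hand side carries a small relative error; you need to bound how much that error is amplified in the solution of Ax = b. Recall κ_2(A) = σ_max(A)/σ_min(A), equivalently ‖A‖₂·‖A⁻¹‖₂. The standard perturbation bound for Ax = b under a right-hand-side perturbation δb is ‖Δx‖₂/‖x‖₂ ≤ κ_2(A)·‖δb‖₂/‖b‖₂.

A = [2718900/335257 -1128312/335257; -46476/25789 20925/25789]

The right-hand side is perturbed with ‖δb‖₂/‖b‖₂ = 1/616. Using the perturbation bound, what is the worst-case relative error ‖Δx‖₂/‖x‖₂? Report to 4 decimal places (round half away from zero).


M = AᵀA = [4614789024/66863329 -1922737500/66863329; -1922737500/66863329 801359649/66863329]. tr(M)=32048217/395641, det(M)=104976/395641
char-poly roots: 81 and 1296/395641
so κ_2 = √(81 / (1296/395641)) = 157.2500
worst-case relative error ≤ 157.2500 × 1/616 = 0.2553

0.2553


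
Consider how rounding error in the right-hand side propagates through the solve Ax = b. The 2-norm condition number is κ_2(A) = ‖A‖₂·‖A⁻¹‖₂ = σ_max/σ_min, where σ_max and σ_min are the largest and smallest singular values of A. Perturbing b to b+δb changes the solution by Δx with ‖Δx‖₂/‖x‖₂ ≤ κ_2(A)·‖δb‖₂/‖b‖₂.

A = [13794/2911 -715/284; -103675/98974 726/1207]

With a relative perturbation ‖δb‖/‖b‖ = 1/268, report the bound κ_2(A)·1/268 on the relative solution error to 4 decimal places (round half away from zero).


0.5299

M = AᵀA = [137243161/5827396 -36595845/2913698; -36595845/2913698 156177241/23309584]. tr(M)=2439965/80656, det(M)=14641/322624
λ_max, λ_min = (2439965/80656 ± √5952248316729/6505390336)/2 = 121/4, 121/80656
so κ_2 = √((121/4) / (121/80656)) = 142.0000
bound on ‖Δx‖/‖x‖: κ·ε = 142.0000·1/268 = 0.5299


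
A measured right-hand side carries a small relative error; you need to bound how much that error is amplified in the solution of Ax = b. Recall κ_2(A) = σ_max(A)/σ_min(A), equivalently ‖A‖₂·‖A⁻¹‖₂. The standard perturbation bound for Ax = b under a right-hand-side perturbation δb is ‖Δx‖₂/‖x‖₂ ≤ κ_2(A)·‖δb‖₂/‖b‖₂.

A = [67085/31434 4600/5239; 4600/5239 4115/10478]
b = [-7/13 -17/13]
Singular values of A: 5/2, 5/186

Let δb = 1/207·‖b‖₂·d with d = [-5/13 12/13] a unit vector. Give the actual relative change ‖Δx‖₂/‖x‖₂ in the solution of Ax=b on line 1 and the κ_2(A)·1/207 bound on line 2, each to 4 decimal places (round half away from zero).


0.0068
0.4493

from the listed singular values, σ₁ = 5/2, σ_n = 5/186
κ_2(A) = (5/2) / (5/186) = 93.0000
κ_2(A)·‖δb‖/‖b‖ = 0.4493
solve Ax = b  →  x = [13.9385 -34.4923]
‖b‖ = 1.4142, ‖x‖ = 37.2022
δb = ε·‖b‖·d = [-0.0026 0.0063]; solving A·Δx = δb gives ‖Δx‖ = 0.2541
realised ‖Δx‖/‖x‖ = 0.0068
tightness: 0.0068 against a bound of 0.4493 (unrounded ratio ≈ 0.0152)


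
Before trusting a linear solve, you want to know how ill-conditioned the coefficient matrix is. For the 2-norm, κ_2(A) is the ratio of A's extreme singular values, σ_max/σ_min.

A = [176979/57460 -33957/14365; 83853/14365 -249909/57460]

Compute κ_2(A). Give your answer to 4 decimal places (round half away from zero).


form AᵀA = [99531333/2284880 -4665276/142805; -4665276/142805 55988757/2284880] with trace 15552009/228488 and determinant 1185921/7311616
solving λ² − 15552009/228488·λ + 1185921/7311616 = 0 gives λ = 1089/16, 1089/456976
κ_2(A) = √(λ_max/λ_min) = √((1089/16) / (1089/456976)) = 169.0000

169.0000


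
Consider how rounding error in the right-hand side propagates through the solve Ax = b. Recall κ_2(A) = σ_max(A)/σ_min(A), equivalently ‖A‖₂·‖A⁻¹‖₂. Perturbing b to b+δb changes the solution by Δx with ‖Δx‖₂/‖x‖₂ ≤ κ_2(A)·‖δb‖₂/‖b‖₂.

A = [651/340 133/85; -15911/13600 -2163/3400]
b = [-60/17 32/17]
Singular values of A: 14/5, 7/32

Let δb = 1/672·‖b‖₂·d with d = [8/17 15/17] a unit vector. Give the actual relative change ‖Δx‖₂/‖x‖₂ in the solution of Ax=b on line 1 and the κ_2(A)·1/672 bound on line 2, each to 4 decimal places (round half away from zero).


0.0190
0.0190

largest singular value 14/5, smallest 7/32
condition number: (14/5) ÷ (7/32) = 12.8000
worst-case relative error ≤ 12.8000 × 1/672 = 0.0190
solve Ax = b  →  x = [-1.1429 -0.8571]
‖b‖ = 4.0000, ‖x‖ = 1.4286
re-solving with b+δb shifts x by Δx of norm 0.0272
realised ‖Δx‖/‖x‖ = 0.0190
realised/bound = 1 exactly: the bound is attained for this b and d


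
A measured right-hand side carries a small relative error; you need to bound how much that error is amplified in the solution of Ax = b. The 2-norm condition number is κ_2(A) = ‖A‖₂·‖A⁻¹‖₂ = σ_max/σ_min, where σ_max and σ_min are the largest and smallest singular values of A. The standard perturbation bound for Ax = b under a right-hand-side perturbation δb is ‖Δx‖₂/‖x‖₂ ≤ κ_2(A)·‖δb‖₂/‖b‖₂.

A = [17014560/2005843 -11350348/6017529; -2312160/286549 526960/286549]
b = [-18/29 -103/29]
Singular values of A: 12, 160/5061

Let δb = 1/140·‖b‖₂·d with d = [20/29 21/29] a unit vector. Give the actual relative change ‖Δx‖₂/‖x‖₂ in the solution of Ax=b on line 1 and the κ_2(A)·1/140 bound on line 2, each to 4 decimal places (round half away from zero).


from the listed singular values, σ₁ = 12, σ_n = 160/5061
condition number: 12 ÷ (160/5061) = 379.5750
worst-case relative error ≤ 379.5750 × 1/140 = 2.7113
solve Ax = b  →  x = [-20.6677 -92.6159]
2-norm of b is 3.6056; of x, 94.8939
δb = ε·‖b‖·d = [0.0178 0.0186]; solving A·Δx = δb gives ‖Δx‖ = 0.8146
relative error = 0.0086
tightness: 0.0086 against a bound of 2.7113 (unrounded ratio ≈ 0.0032)

0.0086
2.7113


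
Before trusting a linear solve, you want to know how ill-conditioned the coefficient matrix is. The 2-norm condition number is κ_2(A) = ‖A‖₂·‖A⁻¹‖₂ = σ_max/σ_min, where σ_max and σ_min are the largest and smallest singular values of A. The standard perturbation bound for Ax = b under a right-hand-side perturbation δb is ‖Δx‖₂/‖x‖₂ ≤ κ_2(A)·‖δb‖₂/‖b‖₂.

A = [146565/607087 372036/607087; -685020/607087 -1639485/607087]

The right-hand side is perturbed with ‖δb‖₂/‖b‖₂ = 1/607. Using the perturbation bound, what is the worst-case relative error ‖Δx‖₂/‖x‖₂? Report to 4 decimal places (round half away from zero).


0.3753

AᵀA = [22456125/16865173 53887680/16865173; 53887680/16865173 129333357/16865173]; tr = 11676114/1297321, det = 2025/1297321
λ_max, λ_min = (11676114/1297321 ± √136321129840896/1683041777041)/2 = 9, 225/1297321
so κ_2 = √(9 / (225/1297321)) = 227.8000
worst-case relative error ≤ 227.8000 × 1/607 = 0.3753


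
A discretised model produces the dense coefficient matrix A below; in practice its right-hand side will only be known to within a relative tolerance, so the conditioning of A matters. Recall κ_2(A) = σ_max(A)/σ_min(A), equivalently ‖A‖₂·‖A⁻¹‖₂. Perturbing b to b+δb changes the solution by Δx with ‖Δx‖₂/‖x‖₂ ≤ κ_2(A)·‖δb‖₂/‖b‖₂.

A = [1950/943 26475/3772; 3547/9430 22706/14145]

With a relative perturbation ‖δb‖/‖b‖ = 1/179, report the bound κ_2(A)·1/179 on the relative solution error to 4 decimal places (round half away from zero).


form AᵀA = [233689/52900 1199597/79350; 1199597/79350 98725321/1904400] with trace 4285525/76176 and determinant 15625/33856
char-poly roots: 225/4 and 625/76176
κ = σ_max/σ_min = (15/2)/(25/276) = 82.8000
κ_2(A)·‖δb‖/‖b‖ = 0.4626

0.4626


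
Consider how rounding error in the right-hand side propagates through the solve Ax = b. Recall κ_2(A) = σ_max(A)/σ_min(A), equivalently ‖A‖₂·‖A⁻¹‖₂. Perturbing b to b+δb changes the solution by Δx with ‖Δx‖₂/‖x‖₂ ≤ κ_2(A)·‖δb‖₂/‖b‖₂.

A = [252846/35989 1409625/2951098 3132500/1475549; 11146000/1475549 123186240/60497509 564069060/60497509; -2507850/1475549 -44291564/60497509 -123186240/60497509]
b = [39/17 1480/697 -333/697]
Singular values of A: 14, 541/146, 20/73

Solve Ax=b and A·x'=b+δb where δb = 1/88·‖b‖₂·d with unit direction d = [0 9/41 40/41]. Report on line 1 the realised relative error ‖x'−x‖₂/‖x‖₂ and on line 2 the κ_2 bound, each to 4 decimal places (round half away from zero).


0.3806
0.5807

σ_max = 14, σ_min = 20/73
κ = σ_max/σ_min = 14/(20/73) = 51.1000
worst-case relative error ≤ 51.1000 × 1/88 = 0.5807
solve Ax = b  →  x = [0.3413 -0.0105 -0.0465]
‖b‖₂ = 3.1623 and ‖x‖₂ = 0.3446
re-solving with b+δb shifts x by Δx of norm 0.1312
realised ‖Δx‖/‖x‖ = 0.3806
tightness: 0.3806 against a bound of 0.5807 (unrounded ratio ≈ 0.6555)


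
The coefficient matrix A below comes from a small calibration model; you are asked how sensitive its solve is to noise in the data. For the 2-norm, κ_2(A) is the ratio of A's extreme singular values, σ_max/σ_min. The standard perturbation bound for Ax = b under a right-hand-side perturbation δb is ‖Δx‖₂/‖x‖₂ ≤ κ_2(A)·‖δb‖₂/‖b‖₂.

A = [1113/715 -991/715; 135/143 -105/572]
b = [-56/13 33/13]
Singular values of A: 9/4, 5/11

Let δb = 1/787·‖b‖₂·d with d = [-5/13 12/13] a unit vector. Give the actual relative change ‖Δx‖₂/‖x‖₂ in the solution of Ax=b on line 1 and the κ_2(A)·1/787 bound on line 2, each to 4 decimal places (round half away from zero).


0.0016
0.0063

from the listed singular values, σ₁ = 9/4, σ_n = 5/11
κ_2(A) = (9/4) / (5/11) = 4.9500
worst-case relative error ≤ 4.9500 × 1/787 = 0.0063
solve Ax = b  →  x = [4.2133 7.8400]
‖b‖ = 5.0000, ‖x‖ = 8.9004
re-solving with b+δb shifts x by Δx of norm 0.0140
dividing the unrounded norms, ‖Δx‖/‖x‖ = 0.0016
realised/bound (from unrounded values) ≈ 0.2497


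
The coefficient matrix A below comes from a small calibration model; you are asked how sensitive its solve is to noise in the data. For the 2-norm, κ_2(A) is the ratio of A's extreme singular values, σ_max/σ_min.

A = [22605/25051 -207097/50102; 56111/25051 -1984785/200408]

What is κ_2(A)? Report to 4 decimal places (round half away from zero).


376.0000

AᵀA = [21653434/3713329 -769786875/29706632; -769786875/29706632 27370403401/237653056]; tr = 17106617/141376, det = 14641/141376
char-poly roots: 121 and 121/141376
κ = σ_max/σ_min = 11/(11/376) = 376.0000


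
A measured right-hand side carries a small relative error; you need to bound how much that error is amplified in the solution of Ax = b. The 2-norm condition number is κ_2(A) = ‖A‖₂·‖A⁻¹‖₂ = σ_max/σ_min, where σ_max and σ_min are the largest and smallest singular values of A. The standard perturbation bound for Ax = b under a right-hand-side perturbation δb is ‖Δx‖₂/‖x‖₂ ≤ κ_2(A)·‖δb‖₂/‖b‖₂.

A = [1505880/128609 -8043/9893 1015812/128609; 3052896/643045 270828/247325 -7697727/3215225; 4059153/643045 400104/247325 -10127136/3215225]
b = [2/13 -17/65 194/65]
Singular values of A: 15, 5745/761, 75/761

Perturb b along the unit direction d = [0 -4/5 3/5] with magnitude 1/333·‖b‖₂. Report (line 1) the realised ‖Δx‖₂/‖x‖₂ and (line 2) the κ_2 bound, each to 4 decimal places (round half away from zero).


largest singular value 15, smallest 75/761
κ = σ_max/σ_min = 15/(75/761) = 152.2000
κ_2(A)·‖δb‖/‖b‖ = 0.4571
solve Ax = b  →  x = [-2.0261 19.5558 5.0359]
‖b‖ = 3.0000, ‖x‖ = 20.2952
δb = ε·‖b‖·d = [0.0000 -0.0072 0.0054]; solving A·Δx = δb gives ‖Δx‖ = 0.0914
realised ‖Δx‖/‖x‖ = 0.0045
realised/bound (from unrounded values) ≈ 0.0099

0.0045
0.4571
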